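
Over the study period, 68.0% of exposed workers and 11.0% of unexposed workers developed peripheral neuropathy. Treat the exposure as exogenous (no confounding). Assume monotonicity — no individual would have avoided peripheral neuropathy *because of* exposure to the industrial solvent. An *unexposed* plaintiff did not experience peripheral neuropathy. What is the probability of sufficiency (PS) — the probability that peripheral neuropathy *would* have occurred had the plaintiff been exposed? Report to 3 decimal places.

PS ≈ 0.640

p₁ = 0.68, p₀ = 0.11.
Under exogeneity and monotonicity, PS = (p₁ − p₀) / (1 − p₀).
PS = (0.68 − 0.11) / (1 − 0.11) = 0.57 / 0.89 ≈ 0.6404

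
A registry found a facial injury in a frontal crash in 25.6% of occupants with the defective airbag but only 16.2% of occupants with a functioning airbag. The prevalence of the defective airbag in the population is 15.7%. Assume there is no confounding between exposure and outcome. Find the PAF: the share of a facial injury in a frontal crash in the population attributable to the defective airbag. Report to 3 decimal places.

PAF ≈ 0.083

p₁ = 0.256, p₀ = 0.162.
Overall risk P(Y=1) = π·p₁ + (1−π)·p₀ = 0.157×0.256 + 0.843×0.162 = 0.17676.
Under exogeneity, PAF = [P(Y=1) − p₀] / P(Y=1).
PAF = (0.17676 − 0.162) / 0.17676 ≈ 0.0835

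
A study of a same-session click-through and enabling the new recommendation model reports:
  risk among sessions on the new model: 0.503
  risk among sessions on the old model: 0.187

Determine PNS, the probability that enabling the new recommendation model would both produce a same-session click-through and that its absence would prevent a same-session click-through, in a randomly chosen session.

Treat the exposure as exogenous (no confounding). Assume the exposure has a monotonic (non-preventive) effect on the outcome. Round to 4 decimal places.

PNS ≈ 0.3160

Let p₁ = 0.503, p₀ = 0.187.
Under exogeneity and monotonicity, PNS = p₁ − p₀.
PNS = 0.503 − 0.187 = 0.316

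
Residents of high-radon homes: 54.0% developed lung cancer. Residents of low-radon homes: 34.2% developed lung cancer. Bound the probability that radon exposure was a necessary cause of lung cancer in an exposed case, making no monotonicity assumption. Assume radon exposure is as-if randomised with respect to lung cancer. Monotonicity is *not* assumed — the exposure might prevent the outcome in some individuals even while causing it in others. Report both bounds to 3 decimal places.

p₁ = 0.54, p₀ = 0.342.
Under exogeneity alone the bounds on PN are max{0,(p₁−p₀)/p₁} ≤ PN ≤ min{1,(1−p₀)/p₁}.
  lower = (p₁ − p₀)/p₁ = 0.198 / 0.54 ≈ 0.3667
  upper = min{1, (1 − p₀)/p₁} = 0.658 / 0.54 ≈ 1.2185 → capped at 1

0.367 ≤ PN ≤ 1.000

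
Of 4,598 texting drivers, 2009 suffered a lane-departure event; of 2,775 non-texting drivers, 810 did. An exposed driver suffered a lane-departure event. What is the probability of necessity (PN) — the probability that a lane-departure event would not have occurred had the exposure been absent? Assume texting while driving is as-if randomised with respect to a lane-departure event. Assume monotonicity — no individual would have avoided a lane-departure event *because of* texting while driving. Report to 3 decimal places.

p₁ = P(outcome | exposed) = 2009/4598 = 0.43693
p₀ = P(outcome | unexposed) = 810/2775 = 0.29189
Under exogeneity and monotonicity, PN = (p₁ − p₀) / p₁.
PN = (0.43693 − 0.29189) / 0.43693 = 0.14504 / 0.43693 ≈ 0.3319

PN ≈ 0.332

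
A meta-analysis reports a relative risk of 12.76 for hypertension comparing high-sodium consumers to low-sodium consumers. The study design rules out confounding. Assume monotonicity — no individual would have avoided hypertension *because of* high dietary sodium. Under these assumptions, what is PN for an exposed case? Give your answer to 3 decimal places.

PN ≈ 0.922

Under exogeneity and monotonicity, PN = (RR − 1) / RR = 1 − 1/RR.
PN = (12.76 − 1) / 12.76 = 11.76 / 12.76 ≈ 0.9216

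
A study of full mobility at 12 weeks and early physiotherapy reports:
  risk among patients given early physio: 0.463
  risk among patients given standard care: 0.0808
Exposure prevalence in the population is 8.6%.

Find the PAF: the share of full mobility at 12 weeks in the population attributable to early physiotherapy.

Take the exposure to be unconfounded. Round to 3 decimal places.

PAF ≈ 0.289

Let p₁ = 0.463, p₀ = 0.0808.
Overall risk P(Y=1) = π·p₁ + (1−π)·p₀ = 0.086×0.463 + 0.914×0.0808 = 0.11367.
Under exogeneity, PAF = [P(Y=1) − p₀] / P(Y=1).
PAF = (0.11367 − 0.0808) / 0.11367 ≈ 0.2892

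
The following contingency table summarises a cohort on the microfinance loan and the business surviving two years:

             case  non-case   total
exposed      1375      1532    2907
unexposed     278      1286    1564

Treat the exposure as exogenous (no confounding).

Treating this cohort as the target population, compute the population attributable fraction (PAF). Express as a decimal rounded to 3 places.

p₁ = P(outcome | exposed) = 1375/2907 = 0.473
p₀ = P(outcome | unexposed) = 278/1564 = 0.17775
Exposure prevalence π = 2907/4471 = 0.65019; overall risk P(Y=1) = 0.36972.
Under exogeneity, PAF = [P(Y=1) − p₀]/P(Y=1).
PAF = (0.36972 − 0.17775) / 0.36972 ≈ 0.5192

PAF ≈ 0.519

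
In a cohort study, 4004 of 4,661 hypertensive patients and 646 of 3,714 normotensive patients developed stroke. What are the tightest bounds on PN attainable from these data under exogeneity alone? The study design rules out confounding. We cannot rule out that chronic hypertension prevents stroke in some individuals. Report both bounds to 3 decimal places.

0.798 ≤ PN ≤ 0.962

p₁ = P(outcome | exposed) = 4004/4661 = 0.85904
p₀ = P(outcome | unexposed) = 646/3714 = 0.17394
Under exogeneity alone the bounds on PN are max{0,(p₁−p₀)/p₁} ≤ PN ≤ min{1,(1−p₀)/p₁}.
  lower = (p₁ − p₀)/p₁ = 0.68511 / 0.85904 ≈ 0.7975
  upper = min{1, (1 − p₀)/p₁} = 0.82606 / 0.85904 ≈ 0.9616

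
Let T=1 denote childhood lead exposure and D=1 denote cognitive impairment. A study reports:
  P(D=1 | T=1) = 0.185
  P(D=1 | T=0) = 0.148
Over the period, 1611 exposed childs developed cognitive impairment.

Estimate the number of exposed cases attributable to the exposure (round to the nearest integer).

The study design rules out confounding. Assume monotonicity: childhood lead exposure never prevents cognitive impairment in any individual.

Let p₁ = 0.185, p₀ = 0.148.
PN = (p₁ − p₀)/p₁ = (0.185 − 0.148) / 0.185 ≈ 0.20000.
Attributable cases ≈ PN × (exposed cases) = 0.20000 × 1611 ≈ 322.20.

about 322 cases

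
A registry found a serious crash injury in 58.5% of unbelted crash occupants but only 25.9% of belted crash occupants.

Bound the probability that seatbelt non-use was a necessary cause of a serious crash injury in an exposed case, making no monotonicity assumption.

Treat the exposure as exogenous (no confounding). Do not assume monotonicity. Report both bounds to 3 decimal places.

0.557 ≤ PN ≤ 1.000

p₁ = 0.585, p₀ = 0.259.
Under exogeneity alone the bounds on PN are max{0,(p₁−p₀)/p₁} ≤ PN ≤ min{1,(1−p₀)/p₁}.
  lower = (p₁ − p₀)/p₁ = 0.326 / 0.585 ≈ 0.5573
  upper = min{1, (1 − p₀)/p₁} = 0.741 / 0.585 ≈ 1.2667 → capped at 1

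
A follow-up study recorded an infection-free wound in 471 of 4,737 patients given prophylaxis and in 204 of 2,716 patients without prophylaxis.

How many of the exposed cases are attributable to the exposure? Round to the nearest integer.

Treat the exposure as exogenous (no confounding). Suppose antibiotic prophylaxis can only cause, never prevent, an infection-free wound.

p₁ = P(outcome | exposed) = 471/4737 = 0.09943
p₀ = P(outcome | unexposed) = 204/2716 = 0.07511
PN = (p₁ − p₀)/p₁ = (0.09943 − 0.07511) / 0.09943 ≈ 0.24459.
Attributable cases ≈ PN × (exposed cases) = 0.24459 × 471 ≈ 115.20.

about 115 cases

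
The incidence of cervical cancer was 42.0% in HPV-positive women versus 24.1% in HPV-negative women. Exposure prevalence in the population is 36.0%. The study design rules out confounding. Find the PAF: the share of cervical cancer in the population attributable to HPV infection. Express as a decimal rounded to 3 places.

PAF ≈ 0.211

p₁ = 0.42, p₀ = 0.241.
Overall risk P(Y=1) = π·p₁ + (1−π)·p₀ = 0.36×0.42 + 0.64×0.241 = 0.30544.
Under exogeneity, PAF = [P(Y=1) − p₀] / P(Y=1).
PAF = (0.30544 − 0.241) / 0.30544 ≈ 0.2110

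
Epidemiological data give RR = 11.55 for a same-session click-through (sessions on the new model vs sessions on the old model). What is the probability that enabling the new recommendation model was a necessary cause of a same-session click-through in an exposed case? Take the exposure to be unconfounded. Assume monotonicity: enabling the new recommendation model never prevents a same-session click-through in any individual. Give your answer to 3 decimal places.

PN ≈ 0.913

Under exogeneity and monotonicity, PN = (RR − 1) / RR = 1 − 1/RR.
PN = (11.55 − 1) / 11.55 = 10.55 / 11.55 ≈ 0.9134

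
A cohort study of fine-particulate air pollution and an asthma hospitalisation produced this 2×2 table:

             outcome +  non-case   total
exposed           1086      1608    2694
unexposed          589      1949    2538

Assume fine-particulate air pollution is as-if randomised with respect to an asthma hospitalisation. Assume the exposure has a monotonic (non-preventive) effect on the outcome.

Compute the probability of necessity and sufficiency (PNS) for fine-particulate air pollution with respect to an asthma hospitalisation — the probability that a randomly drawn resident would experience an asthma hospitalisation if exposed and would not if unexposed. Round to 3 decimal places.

PNS ≈ 0.171

p₁ = P(outcome | exposed) = 1086/2694 = 0.40312
p₀ = P(outcome | unexposed) = 589/2538 = 0.23207
Under exogeneity and monotonicity, PNS = p₁ − p₀.
PNS = 0.40312 − 0.23207 = 0.17105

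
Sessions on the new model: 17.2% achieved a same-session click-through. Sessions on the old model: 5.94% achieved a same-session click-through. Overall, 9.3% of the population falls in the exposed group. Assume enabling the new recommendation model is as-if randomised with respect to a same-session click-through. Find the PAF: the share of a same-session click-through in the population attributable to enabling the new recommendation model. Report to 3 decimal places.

PAF ≈ 0.150

p₁ = 0.172, p₀ = 0.0594.
Overall risk P(Y=1) = π·p₁ + (1−π)·p₀ = 0.093×0.172 + 0.907×0.0594 = 0.069872.
Under exogeneity, PAF = [P(Y=1) − p₀] / P(Y=1).
PAF = (0.069872 − 0.0594) / 0.069872 ≈ 0.1499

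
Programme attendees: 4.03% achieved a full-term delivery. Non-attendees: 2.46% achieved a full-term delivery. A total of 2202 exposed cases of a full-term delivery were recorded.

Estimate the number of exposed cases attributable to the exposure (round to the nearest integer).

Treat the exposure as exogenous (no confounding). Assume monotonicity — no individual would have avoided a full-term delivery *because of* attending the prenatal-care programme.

about 858 cases

p₁ = 0.0403, p₀ = 0.0246.
PN = (p₁ − p₀)/p₁ = (0.0403 − 0.0246) / 0.0403 ≈ 0.38958.
Attributable cases ≈ PN × (exposed cases) = 0.38958 × 2202 ≈ 857.85.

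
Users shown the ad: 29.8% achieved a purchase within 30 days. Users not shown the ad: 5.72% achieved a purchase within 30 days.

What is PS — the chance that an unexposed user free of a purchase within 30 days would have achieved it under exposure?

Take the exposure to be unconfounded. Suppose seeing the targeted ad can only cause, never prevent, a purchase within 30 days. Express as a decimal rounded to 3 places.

PS ≈ 0.255

p₁ = 0.298, p₀ = 0.0572.
Under exogeneity and monotonicity, PS = (p₁ − p₀) / (1 − p₀).
PS = (0.298 − 0.0572) / (1 − 0.0572) = 0.2408 / 0.9428 ≈ 0.2554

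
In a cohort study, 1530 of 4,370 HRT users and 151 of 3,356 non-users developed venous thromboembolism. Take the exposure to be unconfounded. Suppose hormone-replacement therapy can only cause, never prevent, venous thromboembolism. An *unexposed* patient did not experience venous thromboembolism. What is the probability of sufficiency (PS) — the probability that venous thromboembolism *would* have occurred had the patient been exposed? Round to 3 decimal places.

PS ≈ 0.319

p₁ = P(outcome | exposed) = 1530/4370 = 0.35011
p₀ = P(outcome | unexposed) = 151/3356 = 0.044994
Under exogeneity and monotonicity, PS = (p₁ − p₀) / (1 − p₀).
PS = (0.35011 − 0.044994) / (1 − 0.044994) = 0.30512 / 0.95501 ≈ 0.3195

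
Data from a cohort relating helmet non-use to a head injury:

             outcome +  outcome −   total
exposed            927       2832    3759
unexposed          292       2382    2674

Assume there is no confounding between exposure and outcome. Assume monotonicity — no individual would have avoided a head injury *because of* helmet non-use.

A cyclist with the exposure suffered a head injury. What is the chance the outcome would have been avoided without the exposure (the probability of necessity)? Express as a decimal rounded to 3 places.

p₁ = P(outcome | exposed) = 927/3759 = 0.24661
p₀ = P(outcome | unexposed) = 292/2674 = 0.1092
Under exogeneity and monotonicity, PN = (p₁ − p₀) / p₁.
PN = (0.24661 − 0.1092) / 0.24661 = 0.13741 / 0.24661 ≈ 0.5572

PN ≈ 0.557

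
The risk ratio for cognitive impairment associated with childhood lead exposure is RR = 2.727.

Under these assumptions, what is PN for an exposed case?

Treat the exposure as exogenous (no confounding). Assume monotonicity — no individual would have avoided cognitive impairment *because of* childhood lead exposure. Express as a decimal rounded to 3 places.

Under exogeneity and monotonicity, PN = (RR − 1) / RR = 1 − 1/RR.
PN = (2.727 − 1) / 2.727 = 1.727 / 2.727 ≈ 0.6333

PN ≈ 0.633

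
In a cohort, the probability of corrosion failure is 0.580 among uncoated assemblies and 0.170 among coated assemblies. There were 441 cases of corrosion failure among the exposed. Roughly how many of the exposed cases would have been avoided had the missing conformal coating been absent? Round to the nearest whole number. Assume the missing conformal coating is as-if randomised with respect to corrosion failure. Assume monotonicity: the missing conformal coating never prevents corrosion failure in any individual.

Let p₁ = 0.58, p₀ = 0.17.
PN = (p₁ − p₀)/p₁ = (0.58 − 0.17) / 0.58 ≈ 0.70690.
Attributable cases ≈ PN × (exposed cases) = 0.70690 × 441 ≈ 311.74.

about 312 cases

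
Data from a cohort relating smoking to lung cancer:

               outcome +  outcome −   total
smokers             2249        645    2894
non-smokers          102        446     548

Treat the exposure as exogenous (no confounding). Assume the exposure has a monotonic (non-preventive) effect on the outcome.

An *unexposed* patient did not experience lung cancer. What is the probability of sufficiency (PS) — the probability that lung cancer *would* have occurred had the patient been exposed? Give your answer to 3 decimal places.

PS ≈ 0.726

p₁ = P(outcome | exposed) = 2249/2894 = 0.77713
p₀ = P(outcome | unexposed) = 102/548 = 0.18613
Under exogeneity and monotonicity, PS = (p₁ − p₀) / (1 − p₀).
PS = (0.77713 − 0.18613) / (1 − 0.18613) = 0.59099 / 0.81387 ≈ 0.7262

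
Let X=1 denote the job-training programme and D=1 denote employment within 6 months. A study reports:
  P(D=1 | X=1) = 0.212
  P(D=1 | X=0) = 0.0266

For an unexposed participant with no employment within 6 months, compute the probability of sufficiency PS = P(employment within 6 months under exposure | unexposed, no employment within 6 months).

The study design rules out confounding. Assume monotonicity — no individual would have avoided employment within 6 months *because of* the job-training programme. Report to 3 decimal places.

PS ≈ 0.190

Let p₁ = 0.212, p₀ = 0.0266.
Under exogeneity and monotonicity, PS = (p₁ − p₀) / (1 − p₀).
PS = (0.212 − 0.0266) / (1 − 0.0266) = 0.1854 / 0.9734 ≈ 0.1905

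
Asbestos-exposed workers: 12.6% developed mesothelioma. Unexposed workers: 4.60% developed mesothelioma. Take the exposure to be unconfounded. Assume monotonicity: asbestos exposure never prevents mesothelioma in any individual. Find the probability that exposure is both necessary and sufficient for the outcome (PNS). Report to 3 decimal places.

PNS ≈ 0.080

p₁ = 0.126, p₀ = 0.046.
Under exogeneity and monotonicity, PNS = p₁ − p₀.
PNS = 0.126 − 0.046 = 0.08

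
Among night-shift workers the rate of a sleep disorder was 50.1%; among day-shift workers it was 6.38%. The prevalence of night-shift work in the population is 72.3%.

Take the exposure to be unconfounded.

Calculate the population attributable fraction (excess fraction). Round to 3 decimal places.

p₁ = 0.501, p₀ = 0.0638.
Overall risk P(Y=1) = π·p₁ + (1−π)·p₀ = 0.723×0.501 + 0.277×0.0638 = 0.3799.
Under exogeneity, PAF = [P(Y=1) − p₀] / P(Y=1).
PAF = (0.3799 − 0.0638) / 0.3799 ≈ 0.8321

PAF ≈ 0.832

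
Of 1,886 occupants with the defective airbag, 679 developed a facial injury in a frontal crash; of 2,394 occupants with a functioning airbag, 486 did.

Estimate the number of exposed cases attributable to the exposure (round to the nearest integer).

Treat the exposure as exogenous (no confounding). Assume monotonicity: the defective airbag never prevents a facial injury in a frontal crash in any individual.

about 296 cases

p₁ = P(outcome | exposed) = 679/1886 = 0.36002
p₀ = P(outcome | unexposed) = 486/2394 = 0.20301
PN = (p₁ − p₀)/p₁ = (0.36002 − 0.20301) / 0.36002 ≈ 0.43612.
Attributable cases ≈ PN × (exposed cases) = 0.43612 × 679 ≈ 296.13.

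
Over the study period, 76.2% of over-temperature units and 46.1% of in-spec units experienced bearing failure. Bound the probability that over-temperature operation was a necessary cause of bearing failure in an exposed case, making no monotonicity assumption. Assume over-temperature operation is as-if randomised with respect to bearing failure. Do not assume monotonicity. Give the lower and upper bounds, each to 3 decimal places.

p₁ = 0.762, p₀ = 0.461.
Under exogeneity alone the bounds on PN are max{0,(p₁−p₀)/p₁} ≤ PN ≤ min{1,(1−p₀)/p₁}.
  lower = (p₁ − p₀)/p₁ = 0.301 / 0.762 ≈ 0.3950
  upper = min{1, (1 − p₀)/p₁} = 0.539 / 0.762 ≈ 0.7073

0.395 ≤ PN ≤ 0.707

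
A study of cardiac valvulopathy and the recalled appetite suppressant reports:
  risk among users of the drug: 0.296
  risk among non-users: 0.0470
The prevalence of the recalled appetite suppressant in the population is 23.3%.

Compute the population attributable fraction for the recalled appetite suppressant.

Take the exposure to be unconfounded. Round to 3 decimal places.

PAF ≈ 0.552

Let p₁ = 0.296, p₀ = 0.047.
Overall risk P(Y=1) = π·p₁ + (1−π)·p₀ = 0.233×0.296 + 0.767×0.047 = 0.10502.
Under exogeneity, PAF = [P(Y=1) − p₀] / P(Y=1).
PAF = (0.10502 − 0.047) / 0.10502 ≈ 0.5525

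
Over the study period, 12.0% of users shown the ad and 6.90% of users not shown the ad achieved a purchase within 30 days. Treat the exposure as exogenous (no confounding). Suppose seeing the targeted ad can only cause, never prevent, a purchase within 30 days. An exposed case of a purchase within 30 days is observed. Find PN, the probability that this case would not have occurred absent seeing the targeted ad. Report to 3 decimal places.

p₁ = 0.12, p₀ = 0.069.
Under exogeneity and monotonicity, PN = (p₁ − p₀) / p₁.
PN = (0.12 − 0.069) / 0.12 = 0.051 / 0.12 ≈ 0.4250

PN ≈ 0.425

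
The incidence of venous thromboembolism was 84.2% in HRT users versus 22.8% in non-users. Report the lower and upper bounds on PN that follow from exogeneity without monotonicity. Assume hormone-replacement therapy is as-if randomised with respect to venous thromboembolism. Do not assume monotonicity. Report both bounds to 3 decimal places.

p₁ = 0.842, p₀ = 0.228.
Under exogeneity alone the bounds on PN are max{0,(p₁−p₀)/p₁} ≤ PN ≤ min{1,(1−p₀)/p₁}.
  lower = (p₁ − p₀)/p₁ = 0.614 / 0.842 ≈ 0.7292
  upper = min{1, (1 − p₀)/p₁} = 0.772 / 0.842 ≈ 0.9169

0.729 ≤ PN ≤ 0.917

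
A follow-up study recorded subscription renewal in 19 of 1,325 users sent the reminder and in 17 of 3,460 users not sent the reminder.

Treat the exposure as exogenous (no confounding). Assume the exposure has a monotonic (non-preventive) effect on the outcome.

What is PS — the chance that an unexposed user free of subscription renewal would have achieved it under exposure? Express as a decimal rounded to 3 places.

p₁ = P(outcome | exposed) = 19/1325 = 0.01434
p₀ = P(outcome | unexposed) = 17/3460 = 0.0049133
Under exogeneity and monotonicity, PS = (p₁ − p₀) / (1 − p₀).
PS = (0.01434 − 0.0049133) / (1 − 0.0049133) = 0.0094263 / 0.99509 ≈ 0.0095

PS ≈ 0.009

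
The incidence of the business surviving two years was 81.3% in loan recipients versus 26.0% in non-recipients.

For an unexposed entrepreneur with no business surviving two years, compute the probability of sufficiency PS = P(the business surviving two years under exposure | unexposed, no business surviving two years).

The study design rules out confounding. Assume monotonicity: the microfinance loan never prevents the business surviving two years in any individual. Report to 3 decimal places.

PS ≈ 0.747

p₁ = 0.813, p₀ = 0.26.
Under exogeneity and monotonicity, PS = (p₁ − p₀) / (1 − p₀).
PS = (0.813 − 0.26) / (1 − 0.26) = 0.553 / 0.74 ≈ 0.7473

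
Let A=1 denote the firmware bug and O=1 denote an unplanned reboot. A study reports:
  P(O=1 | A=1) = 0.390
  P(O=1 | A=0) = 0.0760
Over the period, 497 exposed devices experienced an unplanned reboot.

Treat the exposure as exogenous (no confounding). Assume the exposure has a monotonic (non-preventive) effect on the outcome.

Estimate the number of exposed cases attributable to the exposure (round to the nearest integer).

Let p₁ = 0.39, p₀ = 0.076.
PN = (p₁ − p₀)/p₁ = (0.39 − 0.076) / 0.39 ≈ 0.80513.
Attributable cases ≈ PN × (exposed cases) = 0.80513 × 497 ≈ 400.15.

about 400 cases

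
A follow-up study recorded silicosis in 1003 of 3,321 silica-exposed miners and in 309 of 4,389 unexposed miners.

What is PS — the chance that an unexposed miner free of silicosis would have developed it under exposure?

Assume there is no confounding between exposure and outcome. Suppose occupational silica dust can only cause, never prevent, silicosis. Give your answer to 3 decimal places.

p₁ = P(outcome | exposed) = 1003/3321 = 0.30202
p₀ = P(outcome | unexposed) = 309/4389 = 0.070403
Under exogeneity and monotonicity, PS = (p₁ − p₀) / (1 − p₀).
PS = (0.30202 − 0.070403) / (1 − 0.070403) = 0.23161 / 0.9296 ≈ 0.2492

PS ≈ 0.249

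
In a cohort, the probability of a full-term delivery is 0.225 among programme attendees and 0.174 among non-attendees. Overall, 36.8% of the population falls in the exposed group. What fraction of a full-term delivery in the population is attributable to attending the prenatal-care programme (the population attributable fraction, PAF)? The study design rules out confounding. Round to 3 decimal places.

Let p₁ = 0.225, p₀ = 0.174.
Overall risk P(Y=1) = π·p₁ + (1−π)·p₀ = 0.368×0.225 + 0.632×0.174 = 0.19277.
Under exogeneity, PAF = [P(Y=1) − p₀] / P(Y=1).
PAF = (0.19277 − 0.174) / 0.19277 ≈ 0.0974

PAF ≈ 0.097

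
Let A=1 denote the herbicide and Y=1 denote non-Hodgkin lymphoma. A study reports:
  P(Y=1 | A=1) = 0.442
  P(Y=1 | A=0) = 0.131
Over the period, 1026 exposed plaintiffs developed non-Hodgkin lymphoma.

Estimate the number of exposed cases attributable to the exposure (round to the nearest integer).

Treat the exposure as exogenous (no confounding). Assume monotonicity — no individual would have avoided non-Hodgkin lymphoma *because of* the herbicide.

about 722 cases

Let p₁ = 0.442, p₀ = 0.131.
PN = (p₁ − p₀)/p₁ = (0.442 − 0.131) / 0.442 ≈ 0.70362.
Attributable cases ≈ PN × (exposed cases) = 0.70362 × 1026 ≈ 721.91.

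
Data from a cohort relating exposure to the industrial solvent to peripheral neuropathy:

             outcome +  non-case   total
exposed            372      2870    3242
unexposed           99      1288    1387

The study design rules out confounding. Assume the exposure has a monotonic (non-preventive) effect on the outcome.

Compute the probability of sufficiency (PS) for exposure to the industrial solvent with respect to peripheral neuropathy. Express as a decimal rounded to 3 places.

p₁ = P(outcome | exposed) = 372/3242 = 0.11474
p₀ = P(outcome | unexposed) = 99/1387 = 0.071377
Under exogeneity and monotonicity, PS = (p₁ − p₀)/(1 − p₀).
PS = (0.11474 − 0.071377) / 0.92862 ≈ 0.0467

PS ≈ 0.047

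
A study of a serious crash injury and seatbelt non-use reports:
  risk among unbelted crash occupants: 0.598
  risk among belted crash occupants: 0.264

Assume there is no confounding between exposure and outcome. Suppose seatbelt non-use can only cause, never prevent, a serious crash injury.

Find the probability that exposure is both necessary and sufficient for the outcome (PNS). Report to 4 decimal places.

PNS ≈ 0.3340

Let p₁ = 0.598, p₀ = 0.264.
Under exogeneity and monotonicity, PNS = p₁ − p₀.
PNS = 0.598 − 0.264 = 0.334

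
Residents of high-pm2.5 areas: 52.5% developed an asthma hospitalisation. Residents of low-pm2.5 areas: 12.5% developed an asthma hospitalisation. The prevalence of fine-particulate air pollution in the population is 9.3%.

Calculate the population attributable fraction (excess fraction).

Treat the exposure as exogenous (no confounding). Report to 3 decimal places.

p₁ = 0.525, p₀ = 0.125.
Overall risk P(Y=1) = π·p₁ + (1−π)·p₀ = 0.093×0.525 + 0.907×0.125 = 0.1622.
Under exogeneity, PAF = [P(Y=1) − p₀] / P(Y=1).
PAF = (0.1622 − 0.125) / 0.1622 ≈ 0.2293

PAF ≈ 0.229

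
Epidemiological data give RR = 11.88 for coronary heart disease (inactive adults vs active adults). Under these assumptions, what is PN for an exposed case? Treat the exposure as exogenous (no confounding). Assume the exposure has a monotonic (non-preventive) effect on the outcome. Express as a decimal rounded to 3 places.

Under exogeneity and monotonicity, PN = (RR − 1) / RR = 1 − 1/RR.
PN = (11.88 − 1) / 11.88 = 10.88 / 11.88 ≈ 0.9158

PN ≈ 0.916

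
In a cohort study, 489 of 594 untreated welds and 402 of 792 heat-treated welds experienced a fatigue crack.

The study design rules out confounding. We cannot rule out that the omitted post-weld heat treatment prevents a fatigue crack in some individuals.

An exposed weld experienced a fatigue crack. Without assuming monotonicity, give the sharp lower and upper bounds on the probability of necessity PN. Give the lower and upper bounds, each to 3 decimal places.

p₁ = P(outcome | exposed) = 489/594 = 0.82323
p₀ = P(outcome | unexposed) = 402/792 = 0.50758
Under exogeneity alone the bounds on PN are max{0,(p₁−p₀)/p₁} ≤ PN ≤ min{1,(1−p₀)/p₁}.
  lower = (p₁ − p₀)/p₁ = 0.31566 / 0.82323 ≈ 0.3834
  upper = min{1, (1 − p₀)/p₁} = 0.49242 / 0.82323 ≈ 0.5982

0.383 ≤ PN ≤ 0.598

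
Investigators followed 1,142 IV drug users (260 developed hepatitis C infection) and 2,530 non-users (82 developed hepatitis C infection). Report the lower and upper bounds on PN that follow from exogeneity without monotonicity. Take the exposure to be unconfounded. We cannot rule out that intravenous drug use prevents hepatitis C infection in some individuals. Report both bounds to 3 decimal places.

0.858 ≤ PN ≤ 1.000

p₁ = P(outcome | exposed) = 260/1142 = 0.22767
p₀ = P(outcome | unexposed) = 82/2530 = 0.032411
Under exogeneity alone the bounds on PN are max{0,(p₁−p₀)/p₁} ≤ PN ≤ min{1,(1−p₀)/p₁}.
  lower = (p₁ − p₀)/p₁ = 0.19526 / 0.22767 ≈ 0.8576
  upper = min{1, (1 − p₀)/p₁} = 0.96759 / 0.22767 ≈ 4.2499 → capped at 1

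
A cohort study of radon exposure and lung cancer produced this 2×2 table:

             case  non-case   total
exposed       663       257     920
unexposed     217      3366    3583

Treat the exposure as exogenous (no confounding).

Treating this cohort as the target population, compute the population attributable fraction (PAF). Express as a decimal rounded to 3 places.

PAF ≈ 0.690

p₁ = P(outcome | exposed) = 663/920 = 0.72065
p₀ = P(outcome | unexposed) = 217/3583 = 0.060564
Exposure prevalence π = 920/4503 = 0.20431; overall risk P(Y=1) = 0.19543.
Under exogeneity, PAF = [P(Y=1) − p₀]/P(Y=1).
PAF = (0.19543 − 0.060564) / 0.19543 ≈ 0.6901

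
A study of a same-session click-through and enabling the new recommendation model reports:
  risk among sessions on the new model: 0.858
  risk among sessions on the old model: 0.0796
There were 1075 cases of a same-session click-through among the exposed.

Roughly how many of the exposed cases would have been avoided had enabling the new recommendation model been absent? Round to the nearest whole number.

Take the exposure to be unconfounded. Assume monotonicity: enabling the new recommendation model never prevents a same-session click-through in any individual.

Let p₁ = 0.858, p₀ = 0.0796.
PN = (p₁ − p₀)/p₁ = (0.858 − 0.0796) / 0.858 ≈ 0.90723.
Attributable cases ≈ PN × (exposed cases) = 0.90723 × 1075 ≈ 975.27.

about 975 cases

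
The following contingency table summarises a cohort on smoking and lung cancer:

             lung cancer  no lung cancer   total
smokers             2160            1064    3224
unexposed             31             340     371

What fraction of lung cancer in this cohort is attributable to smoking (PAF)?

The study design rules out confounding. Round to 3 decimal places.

p₁ = P(outcome | exposed) = 2160/3224 = 0.66998
p₀ = P(outcome | unexposed) = 31/371 = 0.083558
Exposure prevalence π = 3224/3595 = 0.8968; overall risk P(Y=1) = 0.60946.
Under exogeneity, PAF = [P(Y=1) − p₀]/P(Y=1).
PAF = (0.60946 − 0.083558) / 0.60946 ≈ 0.8629

PAF ≈ 0.863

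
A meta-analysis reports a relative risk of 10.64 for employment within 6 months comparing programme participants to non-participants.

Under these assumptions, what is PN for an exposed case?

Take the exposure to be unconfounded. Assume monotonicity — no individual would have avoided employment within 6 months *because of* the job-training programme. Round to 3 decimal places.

Under exogeneity and monotonicity, PN = (RR − 1) / RR = 1 − 1/RR.
PN = (10.64 − 1) / 10.64 = 9.64 / 10.64 ≈ 0.9060

PN ≈ 0.906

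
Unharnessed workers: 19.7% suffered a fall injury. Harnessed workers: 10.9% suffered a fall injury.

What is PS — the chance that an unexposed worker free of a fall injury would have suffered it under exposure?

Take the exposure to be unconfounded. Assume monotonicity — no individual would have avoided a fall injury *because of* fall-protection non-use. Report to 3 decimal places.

p₁ = 0.197, p₀ = 0.109.
Under exogeneity and monotonicity, PS = (p₁ − p₀) / (1 − p₀).
PS = (0.197 − 0.109) / (1 − 0.109) = 0.088 / 0.891 ≈ 0.0988

PS ≈ 0.099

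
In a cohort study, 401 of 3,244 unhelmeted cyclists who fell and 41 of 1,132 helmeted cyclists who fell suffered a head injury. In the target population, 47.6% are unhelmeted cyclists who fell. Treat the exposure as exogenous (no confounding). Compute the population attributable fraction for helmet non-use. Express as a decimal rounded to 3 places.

PAF ≈ 0.535

p₁ = P(outcome | exposed) = 401/3244 = 0.12361
p₀ = P(outcome | unexposed) = 41/1132 = 0.036219
Overall risk P(Y=1) = π·p₁ + (1−π)·p₀ = 0.476×0.12361 + 0.524×0.036219 = 0.077819.
Under exogeneity, PAF = [P(Y=1) − p₀] / P(Y=1).
PAF = (0.077819 − 0.036219) / 0.077819 ≈ 0.5346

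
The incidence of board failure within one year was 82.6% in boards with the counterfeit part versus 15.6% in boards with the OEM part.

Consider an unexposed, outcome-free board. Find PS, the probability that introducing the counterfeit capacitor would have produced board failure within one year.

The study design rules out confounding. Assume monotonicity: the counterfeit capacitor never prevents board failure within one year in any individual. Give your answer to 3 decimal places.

PS ≈ 0.794

p₁ = 0.826, p₀ = 0.156.
Under exogeneity and monotonicity, PS = (p₁ − p₀) / (1 − p₀).
PS = (0.826 − 0.156) / (1 − 0.156) = 0.67 / 0.844 ≈ 0.7938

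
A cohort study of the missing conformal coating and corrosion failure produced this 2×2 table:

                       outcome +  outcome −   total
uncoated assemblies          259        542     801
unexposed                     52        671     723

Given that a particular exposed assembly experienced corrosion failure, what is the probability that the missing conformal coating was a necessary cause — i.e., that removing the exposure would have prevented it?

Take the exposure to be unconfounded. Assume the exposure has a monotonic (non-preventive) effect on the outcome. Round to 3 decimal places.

p₁ = P(outcome | exposed) = 259/801 = 0.32335
p₀ = P(outcome | unexposed) = 52/723 = 0.071923
Under exogeneity and monotonicity, PN = (p₁ − p₀)/p₁.
PN = (0.32335 − 0.071923) / 0.32335 ≈ 0.7776

PN ≈ 0.778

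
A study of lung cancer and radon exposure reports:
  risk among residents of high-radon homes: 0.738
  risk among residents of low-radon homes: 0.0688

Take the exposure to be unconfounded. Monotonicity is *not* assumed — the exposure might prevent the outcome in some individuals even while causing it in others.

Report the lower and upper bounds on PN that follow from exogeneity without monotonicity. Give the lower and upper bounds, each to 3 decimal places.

0.907 ≤ PN ≤ 1.000

Let p₁ = 0.738, p₀ = 0.0688.
Under exogeneity alone the bounds on PN are max{0,(p₁−p₀)/p₁} ≤ PN ≤ min{1,(1−p₀)/p₁}.
  lower = (p₁ − p₀)/p₁ = 0.6692 / 0.738 ≈ 0.9068
  upper = min{1, (1 − p₀)/p₁} = 0.9312 / 0.738 ≈ 1.2618 → capped at 1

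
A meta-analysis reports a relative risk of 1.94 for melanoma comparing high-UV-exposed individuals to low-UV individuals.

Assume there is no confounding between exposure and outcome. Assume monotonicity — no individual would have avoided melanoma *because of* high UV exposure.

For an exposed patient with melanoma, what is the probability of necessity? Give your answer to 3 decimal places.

Under exogeneity and monotonicity, PN = (RR − 1) / RR = 1 − 1/RR.
PN = (1.94 − 1) / 1.94 = 0.94 / 1.94 ≈ 0.4845

PN ≈ 0.485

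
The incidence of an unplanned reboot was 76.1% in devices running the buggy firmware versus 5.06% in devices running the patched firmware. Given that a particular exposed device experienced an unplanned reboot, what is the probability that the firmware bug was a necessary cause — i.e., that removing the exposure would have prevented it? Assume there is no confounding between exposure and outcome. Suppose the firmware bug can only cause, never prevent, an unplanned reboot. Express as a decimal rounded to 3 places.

PN ≈ 0.934

p₁ = 0.761, p₀ = 0.0506.
Under exogeneity and monotonicity, PN = (p₁ − p₀) / p₁.
PN = (0.761 − 0.0506) / 0.761 = 0.7104 / 0.761 ≈ 0.9335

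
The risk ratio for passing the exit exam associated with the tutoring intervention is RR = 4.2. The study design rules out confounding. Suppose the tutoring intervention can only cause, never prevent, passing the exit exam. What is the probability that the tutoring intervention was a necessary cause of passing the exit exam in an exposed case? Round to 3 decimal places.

PN ≈ 0.762

Under exogeneity and monotonicity, PN = (RR − 1) / RR = 1 − 1/RR.
PN = (4.2 − 1) / 4.2 = 3.2 / 4.2 ≈ 0.7619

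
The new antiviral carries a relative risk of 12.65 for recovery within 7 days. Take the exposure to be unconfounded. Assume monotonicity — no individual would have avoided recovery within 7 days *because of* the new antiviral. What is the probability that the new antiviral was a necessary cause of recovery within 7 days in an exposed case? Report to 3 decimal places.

Under exogeneity and monotonicity, PN = (RR − 1) / RR = 1 − 1/RR.
PN = (12.65 − 1) / 12.65 = 11.65 / 12.65 ≈ 0.9209

PN ≈ 0.921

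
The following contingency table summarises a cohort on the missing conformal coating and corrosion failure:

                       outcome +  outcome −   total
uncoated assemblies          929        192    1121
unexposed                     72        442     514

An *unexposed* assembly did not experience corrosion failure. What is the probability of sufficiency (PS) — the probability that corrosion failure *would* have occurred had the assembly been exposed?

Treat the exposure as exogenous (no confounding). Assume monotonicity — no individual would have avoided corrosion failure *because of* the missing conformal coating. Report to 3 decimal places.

p₁ = P(outcome | exposed) = 929/1121 = 0.82872
p₀ = P(outcome | unexposed) = 72/514 = 0.14008
Under exogeneity and monotonicity, PS = (p₁ − p₀) / (1 − p₀).
PS = (0.82872 − 0.14008) / (1 − 0.14008) = 0.68865 / 0.85992 ≈ 0.8008

PS ≈ 0.801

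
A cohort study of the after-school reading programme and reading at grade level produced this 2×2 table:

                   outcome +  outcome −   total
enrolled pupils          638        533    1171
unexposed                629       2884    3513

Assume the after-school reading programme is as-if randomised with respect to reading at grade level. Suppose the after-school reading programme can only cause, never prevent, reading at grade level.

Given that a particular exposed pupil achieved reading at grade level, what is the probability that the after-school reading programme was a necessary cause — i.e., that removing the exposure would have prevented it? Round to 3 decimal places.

p₁ = P(outcome | exposed) = 638/1171 = 0.54483
p₀ = P(outcome | unexposed) = 629/3513 = 0.17905
Under exogeneity and monotonicity, PN = (p₁ − p₀) / p₁.
PN = (0.54483 − 0.17905) / 0.54483 = 0.36578 / 0.54483 ≈ 0.6714

PN ≈ 0.671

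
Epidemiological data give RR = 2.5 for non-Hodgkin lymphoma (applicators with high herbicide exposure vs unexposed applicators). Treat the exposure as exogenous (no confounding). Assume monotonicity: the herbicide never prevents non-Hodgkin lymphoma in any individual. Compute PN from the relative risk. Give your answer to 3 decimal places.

PN ≈ 0.600

Under exogeneity and monotonicity, PN = (RR − 1) / RR = 1 − 1/RR.
PN = (2.5 − 1) / 2.5 = 1.5 / 2.5 ≈ 0.6000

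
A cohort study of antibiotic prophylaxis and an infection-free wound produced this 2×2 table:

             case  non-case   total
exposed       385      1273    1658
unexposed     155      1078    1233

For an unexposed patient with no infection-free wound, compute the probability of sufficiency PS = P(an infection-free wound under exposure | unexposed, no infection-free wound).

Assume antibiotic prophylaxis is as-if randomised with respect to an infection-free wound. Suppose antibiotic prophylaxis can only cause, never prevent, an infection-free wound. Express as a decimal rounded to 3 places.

p₁ = P(outcome | exposed) = 385/1658 = 0.23221
p₀ = P(outcome | unexposed) = 155/1233 = 0.12571
Under exogeneity and monotonicity, PS = (p₁ − p₀) / (1 − p₀).
PS = (0.23221 − 0.12571) / (1 − 0.12571) = 0.1065 / 0.87429 ≈ 0.1218

PS ≈ 0.122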